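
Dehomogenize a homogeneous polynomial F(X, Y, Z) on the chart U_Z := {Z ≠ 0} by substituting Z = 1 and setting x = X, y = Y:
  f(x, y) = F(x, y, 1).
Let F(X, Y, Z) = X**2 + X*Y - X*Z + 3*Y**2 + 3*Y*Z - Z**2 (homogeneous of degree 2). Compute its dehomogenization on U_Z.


f(x, y) = x**2 + x*y - x + 3*y**2 + 3*y - 1

On U_Z we set Z = 1. Each monomial c·X^i·Y^j·Z^k in F becomes c·x^i·y^j·1^k = c·x^i·y^j.
Substituting Z = 1: F(X, Y, 1) = x**2 + x*y - x + 3*y**2 + 3*y - 1.
Note: deg(f) ≤ deg(F) = 2; strict inequality happens when F is divisible by Z (lost terms).


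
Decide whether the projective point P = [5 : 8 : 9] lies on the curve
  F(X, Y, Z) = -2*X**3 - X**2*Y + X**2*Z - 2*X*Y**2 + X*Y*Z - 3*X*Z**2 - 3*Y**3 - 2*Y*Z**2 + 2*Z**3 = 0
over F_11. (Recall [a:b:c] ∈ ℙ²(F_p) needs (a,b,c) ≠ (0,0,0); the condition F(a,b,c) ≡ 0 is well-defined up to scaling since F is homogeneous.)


F(5,8,9) ≡ 8 (mod 11); P is NOT on the curve.

Evaluate F(5, 8, 9) term-by-term (mod 11).
  -2*X**3 ↦ -2·125·1·1 = -250
  -X**2*Y ↦ -1·25·8·1 = -200
  X**2*Z ↦ 1·25·1·9 = 225
  -2*X*Y**2 ↦ -2·5·64·1 = -640
  X*Y*Z ↦ 1·5·8·9 = 360
  -3*X*Z**2 ↦ -3·5·1·81 = -1215
  -3*Y**3 ↦ -3·1·512·1 = -1536
  -2*Y*Z**2 ↦ -2·1·8·81 = -1296
  2*Z**3 ↦ 2·1·1·729 = 1458
Sum: F(5, 8, 9) = (-250) + (-200) + (225) + (-640) + (360) + (-1215) + (-1536) + (-1296) + (1458) = -3094.
Reducing mod 11: -3094 ≡ 8 (mod 11).
Since F(a, b, c) ≡ 8 ≠ 0 (mod 11), P does NOT lie on the curve.


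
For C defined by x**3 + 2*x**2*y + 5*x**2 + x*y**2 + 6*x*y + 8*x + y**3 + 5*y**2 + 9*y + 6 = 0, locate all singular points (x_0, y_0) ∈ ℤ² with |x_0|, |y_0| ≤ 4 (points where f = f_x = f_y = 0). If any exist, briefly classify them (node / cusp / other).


Singular points: {(-1, -1)}; classification: cusp.

Compute partial derivatives:
  f_x = 3*x**2 + 4*x*y + 10*x + y**2 + 6*y + 8.
  f_y = 2*x**2 + 2*x*y + 6*x + 3*y**2 + 10*y + 9.
Scan x_0 ∈ {−4, ..., 4}. For each x_0, f_y(x_0, y) is a polynomial in y; find its integer roots y ∈ {−4, ..., 4}, then test f_x and f at those candidates.
  x = -4: f_y(-4, y) = 3*y**2 + 2*y + 17; no integer root y with |y| ≤ 4.
  x = -3: f_y(-3, y) = 3*y**2 + 4*y + 9; no integer root y with |y| ≤ 4.
  x = -2: f_y(-2, y) = 3*y**2 + 6*y + 5; no integer root y with |y| ≤ 4.
  x = -1: f_y(-1, y) = 3*y**2 + 8*y + 5; vanishes at y ∈ {-1}. (-1, -1): f_x = 0, f = 0 — SINGULAR.
  x = 0: f_y(0, y) = 3*y**2 + 10*y + 9; no integer root y with |y| ≤ 4.
  x = 1: f_y(1, y) = 3*y**2 + 12*y + 17; no integer root y with |y| ≤ 4.
  x = 2: f_y(2, y) = 3*y**2 + 14*y + 29; no integer root y with |y| ≤ 4.
  x = 3: f_y(3, y) = 3*y**2 + 16*y + 45; no integer root y with |y| ≤ 4.
  x = 4: f_y(4, y) = 3*y**2 + 18*y + 65; no integer root y with |y| ≤ 4.
Only singular point on the grid: (-1, -1).
Classify: substitute x = -1 + u, y = -1 + v and expand: f = u**3 + 2*u**2*v + u*v**2 + v**3 + v**2.
No constant or linear terms (consistent with a singular point). Quadratic part: v**2. Cubic part: u**3 + 2*u**2*v + u*v**2 + v**3.
The quadratic part v**2 is a perfect square, so there is a single (double) tangent line v = 0, i.e. y = -1. Restricting the cubic part to that line (v = 0) leaves u**3 ≠ 0, so f is not divisible by v and the branch is v² ≈ -u**3 to lowest order — this is a cusp.
Classification: cusp.


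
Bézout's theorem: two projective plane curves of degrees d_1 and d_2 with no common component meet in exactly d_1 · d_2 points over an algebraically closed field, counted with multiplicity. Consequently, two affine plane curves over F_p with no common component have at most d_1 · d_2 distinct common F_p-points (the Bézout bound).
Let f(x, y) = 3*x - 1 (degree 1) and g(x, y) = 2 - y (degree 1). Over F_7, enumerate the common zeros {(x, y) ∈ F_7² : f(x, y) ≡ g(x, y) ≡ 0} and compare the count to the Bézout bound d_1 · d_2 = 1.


Common zeros: {(5, 2)}; count = 1; Bézout bound = 1.

deg(f) = 1, deg(g) = 1, so Bézout bound = 1.
Scan x ∈ F_7. For each x, list the y ∈ F_7 with f(x, y) ≡ 0 and those with g(x, y) ≡ 0 (mod 7); the common zeros in that column are the intersection.
  x = 0: f ≡ 0 at y ∈ ∅; g ≡ 0 at y ∈ {2}; common: ∅.
  x = 1: f ≡ 0 at y ∈ ∅; g ≡ 0 at y ∈ {2}; common: ∅.
  x = 2: f ≡ 0 at y ∈ ∅; g ≡ 0 at y ∈ {2}; common: ∅.
  x = 3: f ≡ 0 at y ∈ ∅; g ≡ 0 at y ∈ {2}; common: ∅.
  x = 4: f ≡ 0 at y ∈ ∅; g ≡ 0 at y ∈ {2}; common: ∅.
  x = 5: f ≡ 0 at y ∈ {0, 1, 2, 3, 4, 5, 6}; g ≡ 0 at y ∈ {2}; common: {2}.
  x = 6: f ≡ 0 at y ∈ ∅; g ≡ 0 at y ∈ {2}; common: ∅.
Collecting: common zeros = {(5, 2)}, so the count is 1.
Comparison with the Bézout bound: 1 ≤ 1 = deg(f)·deg(g), as expected for curves with no common component (the bound is attained).


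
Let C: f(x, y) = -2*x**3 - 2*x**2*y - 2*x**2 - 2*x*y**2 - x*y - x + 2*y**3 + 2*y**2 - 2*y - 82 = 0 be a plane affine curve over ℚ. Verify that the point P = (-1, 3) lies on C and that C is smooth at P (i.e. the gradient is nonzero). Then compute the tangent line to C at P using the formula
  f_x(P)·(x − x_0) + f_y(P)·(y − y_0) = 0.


Tangent line at P: -12*x + 75*y - 237 = 0.

Step 1: f(-1, 3) = 0, so P lies on C.
Step 2: partial derivatives
  f_x(x, y) = -6*x**2 - 4*x*y - 4*x - 2*y**2 - y - 1, f_y(x, y) = -2*x**2 - 4*x*y - x + 6*y**2 + 4*y - 2.
  f_x(P) = -12, f_y(P) = 75 (gradient nonzero, so P is smooth).
Step 3: tangent line at P: -12·(x − -1) + 75·(y − 3) = 0.
Expanding: -12*x + 75*y - 237 = 0.


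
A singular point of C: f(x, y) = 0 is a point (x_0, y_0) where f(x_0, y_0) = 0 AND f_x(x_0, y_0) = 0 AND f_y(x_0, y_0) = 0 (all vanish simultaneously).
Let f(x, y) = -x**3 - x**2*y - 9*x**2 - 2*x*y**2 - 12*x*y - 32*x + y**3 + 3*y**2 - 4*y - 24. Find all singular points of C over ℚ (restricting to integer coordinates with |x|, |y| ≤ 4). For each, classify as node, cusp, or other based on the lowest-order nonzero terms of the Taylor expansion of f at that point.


Singular points: {(-2, -2)}; classification: node.

Compute partial derivatives:
  f_x = -3*x**2 - 2*x*y - 18*x - 2*y**2 - 12*y - 32.
  f_y = -x**2 - 4*x*y - 12*x + 3*y**2 + 6*y - 4.
Scan x_0 ∈ {−4, ..., 4}. For each x_0, f_y(x_0, y) is a polynomial in y; find its integer roots y ∈ {−4, ..., 4}, then test f_x and f at those candidates.
  x = -4: f_y(-4, y) = 3*y**2 + 22*y + 28; no integer root y with |y| ≤ 4.
  x = -3: f_y(-3, y) = 3*y**2 + 18*y + 23; no integer root y with |y| ≤ 4.
  x = -2: f_y(-2, y) = 3*y**2 + 14*y + 16; vanishes at y ∈ {-2}. (-2, -2): f_x = 0, f = 0 — SINGULAR.
  x = -1: f_y(-1, y) = 3*y**2 + 10*y + 7; vanishes at y ∈ {-1}. (-1, -1): f_x = -9 ≠ 0.
  x = 0: f_y(0, y) = 3*y**2 + 6*y - 4; no integer root y with |y| ≤ 4.
  x = 1: f_y(1, y) = 3*y**2 + 2*y - 17; no integer root y with |y| ≤ 4.
  x = 2: f_y(2, y) = 3*y**2 - 2*y - 32; no integer root y with |y| ≤ 4.
  x = 3: f_y(3, y) = 3*y**2 - 6*y - 49; no integer root y with |y| ≤ 4.
  x = 4: f_y(4, y) = 3*y**2 - 10*y - 68; no integer root y with |y| ≤ 4.
Only singular point on the grid: (-2, -2).
Classify: substitute x = -2 + u, y = -2 + v and expand: f = -u**3 - u**2*v - u**2 - 2*u*v**2 + v**3 + v**2.
No constant or linear terms (consistent with a singular point). Quadratic part: -u**2 + v**2. Cubic part: -u**3 - u**2*v - 2*u*v**2 + v**3.
The quadratic part v**2 - u**2 = (v − u)(v + u) splits into two distinct linear factors, so there are two distinct tangent lines y − -2 = ±(x − -2) — this is a node (ordinary double point).
Classification: node.


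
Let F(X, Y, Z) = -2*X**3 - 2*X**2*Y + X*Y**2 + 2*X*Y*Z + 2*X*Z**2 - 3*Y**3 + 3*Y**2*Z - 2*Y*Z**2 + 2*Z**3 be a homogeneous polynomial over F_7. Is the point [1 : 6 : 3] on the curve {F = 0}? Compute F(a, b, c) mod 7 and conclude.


F(1,6,3) ≡ 6 (mod 7); P is NOT on the curve.

Evaluate F(1, 6, 3) term-by-term (mod 7).
  -2*X**3 ↦ -2·1·1·1 = -2
  -2*X**2*Y ↦ -2·1·6·1 = -12
  X*Y**2 ↦ 1·1·36·1 = 36
  2*X*Y*Z ↦ 2·1·6·3 = 36
  2*X*Z**2 ↦ 2·1·1·9 = 18
  -3*Y**3 ↦ -3·1·216·1 = -648
  3*Y**2*Z ↦ 3·1·36·3 = 324
  -2*Y*Z**2 ↦ -2·1·6·9 = -108
  2*Z**3 ↦ 2·1·1·27 = 54
Sum: F(1, 6, 3) = (-2) + (-12) + (36) + (36) + (18) + (-648) + (324) + (-108) + (54) = -302.
Reducing mod 7: -302 ≡ 6 (mod 7).
Since F(a, b, c) ≡ 6 ≠ 0 (mod 7), P does NOT lie on the curve.


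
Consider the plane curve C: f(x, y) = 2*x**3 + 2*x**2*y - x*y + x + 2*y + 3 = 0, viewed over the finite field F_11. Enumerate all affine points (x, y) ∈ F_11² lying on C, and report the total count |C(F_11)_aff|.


Affine F_11-points: {(0, 4), (1, 9), (2, 7), (3, 1), (4, 1), (5, 2), (6, 5), (7, 6), (8, 10), (9, 4), (10, 0)}; count = 11.

For each of the 121 pairs (x, y) ∈ F_11², evaluate f(x, y) mod 11. Record the zeros.
  x = 0: [0↦3, 1↦5, 2↦7, 3↦9, 4↦0, 5↦2, 6↦4, 7↦6, 8↦8, 9↦10, 10↦1]  zeros at y ∈ {4}
  x = 1: [0↦6, 1↦9, 2↦1, 3↦4, 4↦7, 5↦10, 6↦2, 7↦5, 8↦8, 9↦0, 10↦3]  zeros at y ∈ {9}
  x = 2: [0↦10, 1↦7, 2↦4, 3↦1, 4↦9, 5↦6, 6↦3, 7↦0, 8↦8, 9↦5, 10↦2]  zeros at y ∈ {7}
  x = 3: [0↦5, 1↦0, 2↦6, 3↦1, 4↦7, 5↦2, 6↦8, 7↦3, 8↦9, 9↦4, 10↦10]  zeros at y ∈ {1}
  x = 4: [0↦3, 1↦0, 2↦8, 3↦5, 4↦2, 5↦10, 6↦7, 7↦4, 8↦1, 9↦9, 10↦6]  zeros at y ∈ {1}
  x = 5: [0↦5, 1↦8, 2↦0, 3↦3, 4↦6, 5↦9, 6↦1, 7↦4, 8↦7, 9↦10, 10↦2]  zeros at y ∈ {2}
  x = 6: [0↦1, 1↦3, 2↦5, 3↦7, 4↦9, 5↦0, 6↦2, 7↦4, 8↦6, 9↦8, 10↦10]  zeros at y ∈ {5}
  x = 7: [0↦3, 1↦8, 2↦2, 3↦7, 4↦1, 5↦6, 6↦0, 7↦5, 8↦10, 9↦4, 10↦9]  zeros at y ∈ {6}
  x = 8: [0↦1, 1↦2, 2↦3, 3↦4, 4↦5, 5↦6, 6↦7, 7↦8, 8↦9, 9↦10, 10↦0]  zeros at y ∈ {10}
  x = 9: [0↦7, 1↦8, 2↦9, 3↦10, 4↦0, 5↦1, 6↦2, 7↦3, 8↦4, 9↦5, 10↦6]  zeros at y ∈ {4}
  x = 10: [0↦0, 1↦5, 2↦10, 3↦4, 4↦9, 5↦3, 6↦8, 7↦2, 8↦7, 9↦1, 10↦6]  zeros at y ∈ {0}
Collecting zeros: affine points = {(0, 4), (1, 9), (2, 7), (3, 1), (4, 1), (5, 2), (6, 5), (7, 6), (8, 10), (9, 4), (10, 0)}.
Total count |C(F_11)_aff| = 11.


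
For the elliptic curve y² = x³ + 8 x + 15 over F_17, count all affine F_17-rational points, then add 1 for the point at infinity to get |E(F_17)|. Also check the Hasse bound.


Affine points = {(0, 7), (0, 10), (3, 7), (3, 10), (4, 3), (4, 14), (8, 8), (8, 9), (9, 0), (13, 2), (13, 15), (14, 7), (14, 10), (15, 5), (15, 12)}; affine count = 15; |E(F_17)| = 16.

Discriminant check: Δ ∝ 4a³ + 27b² = 4·8³ + 27·15² = 4·512 + 27·225 ≡ 14 (mod 17). Nonzero ⇒ E is nonsingular.
For each x ∈ F_17, compute rhs = x³ + 8·x + 15 mod 17, then count y ∈ F_17 with y² ≡ rhs.
  x = 0: rhs = 15, matching y values: 7, 10 (2 points).
  x = 1: rhs = 7, matching y values: none (0 points).
  x = 2: rhs = 5, matching y values: none (0 points).
  x = 3: rhs = 15, matching y values: 7, 10 (2 points).
  x = 4: rhs = 9, matching y values: 3, 14 (2 points).
  x = 5: rhs = 10, matching y values: none (0 points).
  x = 6: rhs = 7, matching y values: none (0 points).
  x = 7: rhs = 6, matching y values: none (0 points).
  x = 8: rhs = 13, matching y values: 8, 9 (2 points).
  x = 9: rhs = 0, matching y values: 0 (1 points).
  x = 10: rhs = 7, matching y values: none (0 points).
  x = 11: rhs = 6, matching y values: none (0 points).
  x = 12: rhs = 3, matching y values: none (0 points).
  x = 13: rhs = 4, matching y values: 2, 15 (2 points).
  x = 14: rhs = 15, matching y values: 7, 10 (2 points).
  x = 15: rhs = 8, matching y values: 5, 12 (2 points).
  x = 16: rhs = 6, matching y values: none (0 points).
Total affine count: 15.
Full point count |E(F_17)| = 15 + 1 = 16.
Hasse bound: |16 − (17+1)| = |-2| = 2 ≤ 2√17 ≈ 8.2462 ✓.


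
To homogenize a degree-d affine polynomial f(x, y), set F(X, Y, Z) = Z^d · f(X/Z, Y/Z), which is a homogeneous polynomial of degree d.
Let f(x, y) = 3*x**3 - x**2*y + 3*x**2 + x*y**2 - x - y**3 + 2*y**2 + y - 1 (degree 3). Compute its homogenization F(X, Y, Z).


F(X, Y, Z) = 3*X**3 - X**2*Y + 3*X**2*Z + X*Y**2 - X*Z**2 - Y**3 + 2*Y**2*Z + Y*Z**2 - Z**3

deg(f) = 3.
Substitute x = X/Z, y = Y/Z into f, then multiply by Z^3.
  monomial 3·x^3·y^0 ↦ 3·X^3·Y^0·Z^0.
  monomial -1·x^2·y^1 ↦ -1·X^2·Y^1·Z^0.
  monomial 3·x^2·y^0 ↦ 3·X^2·Y^0·Z^1.
  monomial 1·x^1·y^2 ↦ 1·X^1·Y^2·Z^0.
  monomial -1·x^1·y^0 ↦ -1·X^1·Y^0·Z^2.
  monomial -1·x^0·y^3 ↦ -1·X^0·Y^3·Z^0.
  monomial 2·x^0·y^2 ↦ 2·X^0·Y^2·Z^1.
  monomial 1·x^0·y^1 ↦ 1·X^0·Y^1·Z^2.
  monomial -1·x^0·y^0 ↦ -1·X^0·Y^0·Z^3.
Collecting: F(X, Y, Z) = 3*X**3 - X**2*Y + 3*X**2*Z + X*Y**2 - X*Z**2 - Y**3 + 2*Y**2*Z + Y*Z**2 - Z**3.


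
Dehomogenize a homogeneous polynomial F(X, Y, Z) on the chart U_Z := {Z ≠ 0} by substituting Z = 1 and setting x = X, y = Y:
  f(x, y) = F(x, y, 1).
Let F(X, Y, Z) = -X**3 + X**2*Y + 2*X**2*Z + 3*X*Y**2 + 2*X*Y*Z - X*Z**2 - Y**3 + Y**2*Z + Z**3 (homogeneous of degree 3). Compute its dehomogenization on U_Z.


f(x, y) = -x**3 + x**2*y + 2*x**2 + 3*x*y**2 + 2*x*y - x - y**3 + y**2 + 1

On U_Z we set Z = 1. Each monomial c·X^i·Y^j·Z^k in F becomes c·x^i·y^j·1^k = c·x^i·y^j.
Substituting Z = 1: F(X, Y, 1) = -x**3 + x**2*y + 2*x**2 + 3*x*y**2 + 2*x*y - x - y**3 + y**2 + 1.
Note: deg(f) ≤ deg(F) = 3; strict inequality happens when F is divisible by Z (lost terms).


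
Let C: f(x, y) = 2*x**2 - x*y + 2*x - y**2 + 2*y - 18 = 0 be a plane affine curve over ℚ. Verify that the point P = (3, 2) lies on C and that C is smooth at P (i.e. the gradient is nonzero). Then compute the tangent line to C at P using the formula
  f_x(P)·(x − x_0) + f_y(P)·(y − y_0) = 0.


Tangent line at P: 12*x - 5*y - 26 = 0.

Step 1: f(3, 2) = 0, so P lies on C.
Step 2: partial derivatives
  f_x(x, y) = 4*x - y + 2, f_y(x, y) = -x - 2*y + 2.
  f_x(P) = 12, f_y(P) = -5 (gradient nonzero, so P is smooth).
Step 3: tangent line at P: 12·(x − 3) + -5·(y − 2) = 0.
Expanding: 12*x - 5*y - 26 = 0.


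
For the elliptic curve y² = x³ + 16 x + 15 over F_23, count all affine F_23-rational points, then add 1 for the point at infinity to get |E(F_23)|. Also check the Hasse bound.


Affine points = {(1, 3), (1, 20), (2, 3), (2, 20), (5, 6), (5, 17), (10, 5), (10, 18), (11, 2), (11, 21), (12, 7), (12, 16), (14, 4), (14, 19), (17, 5), (17, 18), (19, 5), (19, 18), (20, 3), (20, 20)}; affine count = 20; |E(F_23)| = 21.

Discriminant check: Δ ∝ 4a³ + 27b² = 4·16³ + 27·15² = 4·4096 + 27·225 ≡ 11 (mod 23). Nonzero ⇒ E is nonsingular.
For each x ∈ F_23, compute rhs = x³ + 16·x + 15 mod 23, then count y ∈ F_23 with y² ≡ rhs.
  x = 0: rhs = 15, matching y values: none (0 points).
  x = 1: rhs = 9, matching y values: 3, 20 (2 points).
  x = 2: rhs = 9, matching y values: 3, 20 (2 points).
  x = 3: rhs = 21, matching y values: none (0 points).
  x = 4: rhs = 5, matching y values: none (0 points).
  x = 5: rhs = 13, matching y values: 6, 17 (2 points).
  x = 6: rhs = 5, matching y values: none (0 points).
  x = 7: rhs = 10, matching y values: none (0 points).
  x = 8: rhs = 11, matching y values: none (0 points).
  x = 9: rhs = 14, matching y values: none (0 points).
  x = 10: rhs = 2, matching y values: 5, 18 (2 points).
  x = 11: rhs = 4, matching y values: 2, 21 (2 points).
  x = 12: rhs = 3, matching y values: 7, 16 (2 points).
  x = 13: rhs = 5, matching y values: none (0 points).
  x = 14: rhs = 16, matching y values: 4, 19 (2 points).
  x = 15: rhs = 19, matching y values: none (0 points).
  x = 16: rhs = 20, matching y values: none (0 points).
  x = 17: rhs = 2, matching y values: 5, 18 (2 points).
  x = 18: rhs = 17, matching y values: none (0 points).
  x = 19: rhs = 2, matching y values: 5, 18 (2 points).
  x = 20: rhs = 9, matching y values: 3, 20 (2 points).
  x = 21: rhs = 21, matching y values: none (0 points).
  x = 22: rhs = 21, matching y values: none (0 points).
Total affine count: 20.
Full point count |E(F_23)| = 20 + 1 = 21.
Hasse bound: |21 − (23+1)| = |-3| = 3 ≤ 2√23 ≈ 9.5917 ✓.


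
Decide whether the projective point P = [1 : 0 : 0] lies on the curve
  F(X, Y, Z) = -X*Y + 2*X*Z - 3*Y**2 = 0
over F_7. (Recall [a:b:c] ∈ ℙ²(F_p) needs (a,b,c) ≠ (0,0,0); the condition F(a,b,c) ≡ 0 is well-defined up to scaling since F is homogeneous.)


F(1,0,0) ≡ 0 (mod 7); P is on the curve.

Evaluate F(1, 0, 0) term-by-term (mod 7).
  -X*Y ↦ -1·1·0·1 = 0
  2*X*Z ↦ 2·1·1·0 = 0
  -3*Y**2 ↦ -3·1·0·1 = 0
Sum: F(1, 0, 0) = (0) + (0) + (0) = 0.
Reducing mod 7: 0 ≡ 0 (mod 7).
Since F(a, b, c) ≡ 0 (mod 7), P lies on the curve.


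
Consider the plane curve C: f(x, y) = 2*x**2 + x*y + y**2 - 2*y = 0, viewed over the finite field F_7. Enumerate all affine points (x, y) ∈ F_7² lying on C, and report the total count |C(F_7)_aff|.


Affine F_7-points: {(0, 0), (0, 2), (1, 4), (4, 1), (4, 4), (6, 1), (6, 2)}; count = 7.

For each of the 49 pairs (x, y) ∈ F_7², evaluate f(x, y) mod 7. Record the zeros.
  x = 0: [0↦0, 1↦6, 2↦0, 3↦3, 4↦1, 5↦1, 6↦3]  zeros at y ∈ {0, 2}
  x = 1: [0↦2, 1↦2, 2↦4, 3↦1, 4↦0, 5↦1, 6↦4]  zeros at y ∈ {4}
  x = 2: [0↦1, 1↦2, 2↦5, 3↦3, 4↦3, 5↦5, 6↦2]  zeros at y ∈ ∅
  x = 3: [0↦4, 1↦6, 2↦3, 3↦2, 4↦3, 5↦6, 6↦4]  zeros at y ∈ ∅
  x = 4: [0↦4, 1↦0, 2↦5, 3↦5, 4↦0, 5↦4, 6↦3]  zeros at y ∈ {1, 4}
  x = 5: [0↦1, 1↦5, 2↦4, 3↦5, 4↦1, 5↦6, 6↦6]  zeros at y ∈ ∅
  x = 6: [0↦2, 1↦0, 2↦0, 3↦2, 4↦6, 5↦5, 6↦6]  zeros at y ∈ {1, 2}
Collecting zeros: affine points = {(0, 0), (0, 2), (1, 4), (4, 1), (4, 4), (6, 1), (6, 2)}.
Total count |C(F_7)_aff| = 7.


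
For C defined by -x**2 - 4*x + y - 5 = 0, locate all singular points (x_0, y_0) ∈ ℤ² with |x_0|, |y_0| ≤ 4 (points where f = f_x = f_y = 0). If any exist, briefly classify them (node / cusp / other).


No singular points in the scanned grid; C is smooth there.

Compute partial derivatives:
  f_x = -2*x - 4.
  f_y = 1.
f_y = 1 is a nonzero constant, so f_y never vanishes: no point (x, y) can satisfy f = f_x = f_y = 0. In particular no (x, y) ∈ {−4, ..., 4}² is singular; the curve is smooth.


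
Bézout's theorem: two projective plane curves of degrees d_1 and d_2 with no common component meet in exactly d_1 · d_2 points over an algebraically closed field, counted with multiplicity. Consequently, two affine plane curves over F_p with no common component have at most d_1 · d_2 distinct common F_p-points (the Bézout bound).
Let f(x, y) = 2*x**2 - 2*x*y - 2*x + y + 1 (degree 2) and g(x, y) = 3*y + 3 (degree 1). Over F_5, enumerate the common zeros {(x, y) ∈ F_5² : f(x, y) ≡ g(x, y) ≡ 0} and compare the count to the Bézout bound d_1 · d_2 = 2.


Common zeros: {(0, 4)}; count = 1; Bézout bound = 2.

deg(f) = 2, deg(g) = 1, so Bézout bound = 2.
Scan x ∈ F_5. For each x, list the y ∈ F_5 with f(x, y) ≡ 0 and those with g(x, y) ≡ 0 (mod 5); the common zeros in that column are the intersection.
  x = 0: f ≡ 0 at y ∈ {4}; g ≡ 0 at y ∈ {4}; common: {4}.
  x = 1: f ≡ 0 at y ∈ {1}; g ≡ 0 at y ∈ {4}; common: ∅.
  x = 2: f ≡ 0 at y ∈ {0}; g ≡ 0 at y ∈ {4}; common: ∅.
  x = 3: f ≡ 0 at y ∈ ∅; g ≡ 0 at y ∈ {4}; common: ∅.
  x = 4: f ≡ 0 at y ∈ {0}; g ≡ 0 at y ∈ {4}; common: ∅.
Collecting: common zeros = {(0, 4)}, so the count is 1.
Comparison with the Bézout bound: 1 ≤ 2 = deg(f)·deg(g), as expected for curves with no common component (the affine F_5-count falls short of the bound because intersections may lie at infinity, over extension fields, or carry multiplicity).


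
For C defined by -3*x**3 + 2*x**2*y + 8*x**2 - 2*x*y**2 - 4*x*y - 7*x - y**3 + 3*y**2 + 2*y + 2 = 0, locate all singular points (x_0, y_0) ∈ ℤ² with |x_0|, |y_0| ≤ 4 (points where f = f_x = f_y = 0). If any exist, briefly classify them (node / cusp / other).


Singular points: {(1, 0)}; classification: node.

Compute partial derivatives:
  f_x = -9*x**2 + 4*x*y + 16*x - 2*y**2 - 4*y - 7.
  f_y = 2*x**2 - 4*x*y - 4*x - 3*y**2 + 6*y + 2.
Scan x_0 ∈ {−4, ..., 4}. For each x_0, f_y(x_0, y) is a polynomial in y; find its integer roots y ∈ {−4, ..., 4}, then test f_x and f at those candidates.
  x = -4: f_y(-4, y) = -3*y**2 + 22*y + 50; no integer root y with |y| ≤ 4.
  x = -3: f_y(-3, y) = -3*y**2 + 18*y + 32; no integer root y with |y| ≤ 4.
  x = -2: f_y(-2, y) = -3*y**2 + 14*y + 18; no integer root y with |y| ≤ 4.
  x = -1: f_y(-1, y) = -3*y**2 + 10*y + 8; vanishes at y ∈ {4}. (-1, 4): f_x = -96 ≠ 0.
  x = 0: f_y(0, y) = -3*y**2 + 6*y + 2; no integer root y with |y| ≤ 4.
  x = 1: f_y(1, y) = -3*y**2 + 2*y; vanishes at y ∈ {0}. (1, 0): f_x = 0, f = 0 — SINGULAR.
  x = 2: f_y(2, y) = -3*y**2 - 2*y + 2; no integer root y with |y| ≤ 4.
  x = 3: f_y(3, y) = -3*y**2 - 6*y + 8; no integer root y with |y| ≤ 4.
  x = 4: f_y(4, y) = -3*y**2 - 10*y + 18; no integer root y with |y| ≤ 4.
Only singular point on the grid: (1, 0).
Classify: substitute x = 1 + u, y = 0 + v and expand: f = -3*u**3 + 2*u**2*v - u**2 - 2*u*v**2 - v**3 + v**2.
No constant or linear terms (consistent with a singular point). Quadratic part: -u**2 + v**2. Cubic part: -3*u**3 + 2*u**2*v - 2*u*v**2 - v**3.
The quadratic part v**2 - u**2 = (v − u)(v + u) splits into two distinct linear factors, so there are two distinct tangent lines y − 0 = ±(x − 1) — this is a node (ordinary double point).
Classification: node.


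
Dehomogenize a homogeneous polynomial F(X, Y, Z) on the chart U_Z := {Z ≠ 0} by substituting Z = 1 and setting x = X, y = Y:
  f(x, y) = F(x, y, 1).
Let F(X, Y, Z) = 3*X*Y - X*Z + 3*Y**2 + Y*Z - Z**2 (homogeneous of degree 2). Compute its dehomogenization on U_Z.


f(x, y) = 3*x*y - x + 3*y**2 + y - 1

On U_Z we set Z = 1. Each monomial c·X^i·Y^j·Z^k in F becomes c·x^i·y^j·1^k = c·x^i·y^j.
Substituting Z = 1: F(X, Y, 1) = 3*x*y - x + 3*y**2 + y - 1.
Note: deg(f) ≤ deg(F) = 2; strict inequality happens when F is divisible by Z (lost terms).


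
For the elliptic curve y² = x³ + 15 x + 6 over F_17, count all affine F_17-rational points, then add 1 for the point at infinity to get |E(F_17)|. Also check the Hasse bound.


Affine points = {(5, 6), (5, 11), (8, 3), (8, 14), (10, 0), (13, 1), (13, 16), (14, 6), (14, 11), (15, 6), (15, 11)}; affine count = 11; |E(F_17)| = 12.

Discriminant check: Δ ∝ 4a³ + 27b² = 4·15³ + 27·6² = 4·3375 + 27·36 ≡ 5 (mod 17). Nonzero ⇒ E is nonsingular.
For each x ∈ F_17, compute rhs = x³ + 15·x + 6 mod 17, then count y ∈ F_17 with y² ≡ rhs.
  x = 0: rhs = 6, matching y values: none (0 points).
  x = 1: rhs = 5, matching y values: none (0 points).
  x = 2: rhs = 10, matching y values: none (0 points).
  x = 3: rhs = 10, matching y values: none (0 points).
  x = 4: rhs = 11, matching y values: none (0 points).
  x = 5: rhs = 2, matching y values: 6, 11 (2 points).
  x = 6: rhs = 6, matching y values: none (0 points).
  x = 7: rhs = 12, matching y values: none (0 points).
  x = 8: rhs = 9, matching y values: 3, 14 (2 points).
  x = 9: rhs = 3, matching y values: none (0 points).
  x = 10: rhs = 0, matching y values: 0 (1 points).
  x = 11: rhs = 6, matching y values: none (0 points).
  x = 12: rhs = 10, matching y values: none (0 points).
  x = 13: rhs = 1, matching y values: 1, 16 (2 points).
  x = 14: rhs = 2, matching y values: 6, 11 (2 points).
  x = 15: rhs = 2, matching y values: 6, 11 (2 points).
  x = 16: rhs = 7, matching y values: none (0 points).
Total affine count: 11.
Full point count |E(F_17)| = 11 + 1 = 12.
Hasse bound: |12 − (17+1)| = |-6| = 6 ≤ 2√17 ≈ 8.2462 ✓.


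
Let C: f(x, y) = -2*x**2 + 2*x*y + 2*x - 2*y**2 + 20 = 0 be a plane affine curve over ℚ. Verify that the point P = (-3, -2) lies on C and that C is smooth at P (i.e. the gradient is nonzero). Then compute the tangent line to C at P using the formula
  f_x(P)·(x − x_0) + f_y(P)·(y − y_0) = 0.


Tangent line at P: 10*x + 2*y + 34 = 0.

Step 1: f(-3, -2) = 0, so P lies on C.
Step 2: partial derivatives
  f_x(x, y) = -4*x + 2*y + 2, f_y(x, y) = 2*x - 4*y.
  f_x(P) = 10, f_y(P) = 2 (gradient nonzero, so P is smooth).
Step 3: tangent line at P: 10·(x − -3) + 2·(y − -2) = 0.
Expanding: 10*x + 2*y + 34 = 0.


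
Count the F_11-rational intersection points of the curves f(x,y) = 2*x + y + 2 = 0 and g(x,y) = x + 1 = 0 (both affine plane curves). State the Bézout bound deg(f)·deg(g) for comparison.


Common zeros: {(10, 0)}; count = 1; Bézout bound = 1.

deg(f) = 1, deg(g) = 1, so Bézout bound = 1.
Scan x ∈ F_11. For each x, list the y ∈ F_11 with f(x, y) ≡ 0 and those with g(x, y) ≡ 0 (mod 11); the common zeros in that column are the intersection.
  x = 0: f ≡ 0 at y ∈ {9}; g ≡ 0 at y ∈ ∅; common: ∅.
  x = 1: f ≡ 0 at y ∈ {7}; g ≡ 0 at y ∈ ∅; common: ∅.
  x = 2: f ≡ 0 at y ∈ {5}; g ≡ 0 at y ∈ ∅; common: ∅.
  x = 3: f ≡ 0 at y ∈ {3}; g ≡ 0 at y ∈ ∅; common: ∅.
  x = 4: f ≡ 0 at y ∈ {1}; g ≡ 0 at y ∈ ∅; common: ∅.
  x = 5: f ≡ 0 at y ∈ {10}; g ≡ 0 at y ∈ ∅; common: ∅.
  x = 6: f ≡ 0 at y ∈ {8}; g ≡ 0 at y ∈ ∅; common: ∅.
  x = 7: f ≡ 0 at y ∈ {6}; g ≡ 0 at y ∈ ∅; common: ∅.
  x = 8: f ≡ 0 at y ∈ {4}; g ≡ 0 at y ∈ ∅; common: ∅.
  x = 9: f ≡ 0 at y ∈ {2}; g ≡ 0 at y ∈ ∅; common: ∅.
  x = 10: f ≡ 0 at y ∈ {0}; g ≡ 0 at y ∈ {0, 1, 2, 3, 4, 5, 6, 7, 8, 9, 10}; common: {0}.
Collecting: common zeros = {(10, 0)}, so the count is 1.
Comparison with the Bézout bound: 1 ≤ 1 = deg(f)·deg(g), as expected for curves with no common component (the bound is attained).


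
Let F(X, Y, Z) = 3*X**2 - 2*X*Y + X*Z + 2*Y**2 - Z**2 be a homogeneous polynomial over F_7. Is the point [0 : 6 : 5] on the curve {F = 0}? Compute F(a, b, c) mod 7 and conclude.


F(0,6,5) ≡ 5 (mod 7); P is NOT on the curve.

Evaluate F(0, 6, 5) term-by-term (mod 7).
  3*X**2 ↦ 3·0·1·1 = 0
  -2*X*Y ↦ -2·0·6·1 = 0
  X*Z ↦ 1·0·1·5 = 0
  2*Y**2 ↦ 2·1·36·1 = 72
  -Z**2 ↦ -1·1·1·25 = -25
Sum: F(0, 6, 5) = (0) + (0) + (0) + (72) + (-25) = 47.
Reducing mod 7: 47 ≡ 5 (mod 7).
Since F(a, b, c) ≡ 5 ≠ 0 (mod 7), P does NOT lie on the curve.


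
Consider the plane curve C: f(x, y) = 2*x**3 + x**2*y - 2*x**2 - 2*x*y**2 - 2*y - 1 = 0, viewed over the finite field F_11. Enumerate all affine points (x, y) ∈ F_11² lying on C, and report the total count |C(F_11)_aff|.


Affine F_11-points: {(0, 5), (1, 2), (1, 3), (3, 4), (3, 10)}; count = 5.

For each of the 121 pairs (x, y) ∈ F_11², evaluate f(x, y) mod 11. Record the zeros.
  x = 0: [0↦10, 1↦8, 2↦6, 3↦4, 4↦2, 5↦0, 6↦9, 7↦7, 8↦5, 9↦3, 10↦1]  zeros at y ∈ {5}
  x = 1: [0↦10, 1↦7, 2↦0, 3↦0, 4↦7, 5↦10, 6↦9, 7↦4, 8↦6, 9↦4, 10↦9]  zeros at y ∈ {2, 3}
  x = 2: [0↦7, 1↦5, 2↦6, 3↦10, 4↦6, 5↦5, 6↦7, 7↦1, 8↦9, 9↦9, 10↦1]  zeros at y ∈ ∅
  x = 3: [0↦2, 1↦3, 2↦3, 3↦2, 4↦0, 5↦8, 6↦4, 7↦10, 8↦4, 9↦8, 10↦0]  zeros at y ∈ {4, 10}
  x = 4: [0↦7, 1↦2, 2↦3, 3↦10, 4↦1, 5↦9, 6↦1, 7↦10, 8↦3, 9↦2, 10↦7]  zeros at y ∈ ∅
  x = 5: [0↦1, 1↦3, 2↦7, 3↦2, 4↦10, 5↦9, 6↦10, 7↦2, 8↦7, 9↦3, 10↦1]  zeros at y ∈ ∅
  x = 6: [0↦7, 1↦7, 2↦5, 3↦1, 4↦6, 5↦9, 6↦10, 7↦9, 8↦6, 9↦1, 10↦5]  zeros at y ∈ ∅
  x = 7: [0↦4, 1↦4, 2↦9, 3↦8, 4↦1, 5↦10, 6↦2, 7↦10, 8↦1, 9↦8, 10↦9]  zeros at y ∈ ∅
  x = 8: [0↦4, 1↦6, 2↦9, 3↦2, 4↦7, 5↦2, 6↦9, 7↦6, 8↦4, 9↦3, 10↦3]  zeros at y ∈ ∅
  x = 9: [0↦8, 1↦3, 2↦6, 3↦6, 4↦3, 5↦8, 6↦10, 7↦9, 8↦5, 9↦9, 10↦10]  zeros at y ∈ ∅
  x = 10: [0↦6, 1↦7, 2↦1, 3↦10, 4↦1, 5↦7, 6↦6, 7↦9, 8↦5, 9↦5, 10↦9]  zeros at y ∈ ∅
Collecting zeros: affine points = {(0, 5), (1, 2), (1, 3), (3, 4), (3, 10)}.
Total count |C(F_11)_aff| = 5.


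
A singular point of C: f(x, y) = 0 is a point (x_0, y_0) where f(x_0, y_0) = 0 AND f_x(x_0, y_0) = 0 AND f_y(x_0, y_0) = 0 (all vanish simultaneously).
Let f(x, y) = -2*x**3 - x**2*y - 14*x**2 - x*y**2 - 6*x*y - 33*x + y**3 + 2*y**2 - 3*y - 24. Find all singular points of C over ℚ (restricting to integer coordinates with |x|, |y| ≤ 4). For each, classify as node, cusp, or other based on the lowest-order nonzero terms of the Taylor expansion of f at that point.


Singular points: {(-2, -1)}; classification: node.

Compute partial derivatives:
  f_x = -6*x**2 - 2*x*y - 28*x - y**2 - 6*y - 33.
  f_y = -x**2 - 2*x*y - 6*x + 3*y**2 + 4*y - 3.
Scan x_0 ∈ {−4, ..., 4}. For each x_0, f_y(x_0, y) is a polynomial in y; find its integer roots y ∈ {−4, ..., 4}, then test f_x and f at those candidates.
  x = -4: f_y(-4, y) = 3*y**2 + 12*y + 5; no integer root y with |y| ≤ 4.
  x = -3: f_y(-3, y) = 3*y**2 + 10*y + 6; no integer root y with |y| ≤ 4.
  x = -2: f_y(-2, y) = 3*y**2 + 8*y + 5; vanishes at y ∈ {-1}. (-2, -1): f_x = 0, f = 0 — SINGULAR.
  x = -1: f_y(-1, y) = 3*y**2 + 6*y + 2; no integer root y with |y| ≤ 4.
  x = 0: f_y(0, y) = 3*y**2 + 4*y - 3; no integer root y with |y| ≤ 4.
  x = 1: f_y(1, y) = 3*y**2 + 2*y - 10; no integer root y with |y| ≤ 4.
  x = 2: f_y(2, y) = 3*y**2 - 19; no integer root y with |y| ≤ 4.
  x = 3: f_y(3, y) = 3*y**2 - 2*y - 30; no integer root y with |y| ≤ 4.
  x = 4: f_y(4, y) = 3*y**2 - 4*y - 43; no integer root y with |y| ≤ 4.
Only singular point on the grid: (-2, -1).
Classify: substitute x = -2 + u, y = -1 + v and expand: f = -2*u**3 - u**2*v - u**2 - u*v**2 + v**3 + v**2.
No constant or linear terms (consistent with a singular point). Quadratic part: -u**2 + v**2. Cubic part: -2*u**3 - u**2*v - u*v**2 + v**3.
The quadratic part v**2 - u**2 = (v − u)(v + u) splits into two distinct linear factors, so there are two distinct tangent lines y − -1 = ±(x − -2) — this is a node (ordinary double point).
Classification: node.


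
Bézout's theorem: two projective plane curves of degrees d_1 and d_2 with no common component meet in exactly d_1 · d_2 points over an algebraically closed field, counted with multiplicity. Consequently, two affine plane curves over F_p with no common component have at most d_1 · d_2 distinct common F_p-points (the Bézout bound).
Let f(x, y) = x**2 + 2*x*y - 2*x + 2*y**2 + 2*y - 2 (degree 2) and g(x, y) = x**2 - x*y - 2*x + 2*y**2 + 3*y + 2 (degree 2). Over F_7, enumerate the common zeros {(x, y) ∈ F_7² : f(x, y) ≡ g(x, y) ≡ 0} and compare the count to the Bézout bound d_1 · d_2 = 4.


Common zeros: ∅; count = 0; Bézout bound = 4.

deg(f) = 2, deg(g) = 2, so Bézout bound = 4.
Scan x ∈ F_7. For each x, list the y ∈ F_7 with f(x, y) ≡ 0 and those with g(x, y) ≡ 0 (mod 7); the common zeros in that column are the intersection.
  x = 0: f ≡ 0 at y ∈ ∅; g ≡ 0 at y ∈ {1}; common: ∅.
  x = 1: f ≡ 0 at y ∈ ∅; g ≡ 0 at y ∈ ∅; common: ∅.
  x = 2: f ≡ 0 at y ∈ ∅; g ≡ 0 at y ∈ ∅; common: ∅.
  x = 3: f ≡ 0 at y ∈ {5}; g ≡ 0 at y ∈ {1, 6}; common: ∅.
  x = 4: f ≡ 0 at y ∈ ∅; g ≡ 0 at y ∈ ∅; common: ∅.
  x = 5: f ≡ 0 at y ∈ ∅; g ≡ 0 at y ∈ {2, 6}; common: ∅.
  x = 6: f ≡ 0 at y ∈ ∅; g ≡ 0 at y ∈ {2, 3}; common: ∅.
Collecting: common zeros = ∅, so the count is 0.
Comparison with the Bézout bound: 0 ≤ 4 = deg(f)·deg(g), as expected for curves with no common component (the affine F_7-count falls short of the bound because intersections may lie at infinity, over extension fields, or carry multiplicity).


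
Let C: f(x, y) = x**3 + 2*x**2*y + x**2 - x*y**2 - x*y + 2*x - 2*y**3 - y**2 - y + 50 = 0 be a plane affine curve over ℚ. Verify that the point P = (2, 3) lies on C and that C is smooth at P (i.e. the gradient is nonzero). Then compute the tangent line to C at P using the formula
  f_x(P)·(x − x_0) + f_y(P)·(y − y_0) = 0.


Tangent line at P: 30*x - 67*y + 141 = 0.

Step 1: f(2, 3) = 0, so P lies on C.
Step 2: partial derivatives
  f_x(x, y) = 3*x**2 + 4*x*y + 2*x - y**2 - y + 2, f_y(x, y) = 2*x**2 - 2*x*y - x - 6*y**2 - 2*y - 1.
  f_x(P) = 30, f_y(P) = -67 (gradient nonzero, so P is smooth).
Step 3: tangent line at P: 30·(x − 2) + -67·(y − 3) = 0.
Expanding: 30*x - 67*y + 141 = 0.


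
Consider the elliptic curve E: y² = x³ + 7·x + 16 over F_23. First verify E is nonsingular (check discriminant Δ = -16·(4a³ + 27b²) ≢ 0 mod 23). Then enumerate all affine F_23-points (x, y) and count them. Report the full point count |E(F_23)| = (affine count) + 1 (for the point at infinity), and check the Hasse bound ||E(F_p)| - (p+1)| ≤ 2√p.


Affine points = {(0, 4), (0, 19), (1, 1), (1, 22), (3, 8), (3, 15), (4, 4), (4, 19), (8, 3), (8, 20), (9, 7), (9, 16), (13, 2), (13, 21), (14, 11), (14, 12), (15, 0), (19, 4), (19, 19), (22, 10), (22, 13)}; affine count = 21; |E(F_23)| = 22.

Discriminant check: Δ ∝ 4a³ + 27b² = 4·7³ + 27·16² = 4·343 + 27·256 ≡ 4 (mod 23). Nonzero ⇒ E is nonsingular.
For each x ∈ F_23, compute rhs = x³ + 7·x + 16 mod 23, then count y ∈ F_23 with y² ≡ rhs.
  x = 0: rhs = 16, matching y values: 4, 19 (2 points).
  x = 1: rhs = 1, matching y values: 1, 22 (2 points).
  x = 2: rhs = 15, matching y values: none (0 points).
  x = 3: rhs = 18, matching y values: 8, 15 (2 points).
  x = 4: rhs = 16, matching y values: 4, 19 (2 points).
  x = 5: rhs = 15, matching y values: none (0 points).
  x = 6: rhs = 21, matching y values: none (0 points).
  x = 7: rhs = 17, matching y values: none (0 points).
  x = 8: rhs = 9, matching y values: 3, 20 (2 points).
  x = 9: rhs = 3, matching y values: 7, 16 (2 points).
  x = 10: rhs = 5, matching y values: none (0 points).
  x = 11: rhs = 21, matching y values: none (0 points).
  x = 12: rhs = 11, matching y values: none (0 points).
  x = 13: rhs = 4, matching y values: 2, 21 (2 points).
  x = 14: rhs = 6, matching y values: 11, 12 (2 points).
  x = 15: rhs = 0, matching y values: 0 (1 points).
  x = 16: rhs = 15, matching y values: none (0 points).
  x = 17: rhs = 11, matching y values: none (0 points).
  x = 18: rhs = 17, matching y values: none (0 points).
  x = 19: rhs = 16, matching y values: 4, 19 (2 points).
  x = 20: rhs = 14, matching y values: none (0 points).
  x = 21: rhs = 17, matching y values: none (0 points).
  x = 22: rhs = 8, matching y values: 10, 13 (2 points).
Total affine count: 21.
Full point count |E(F_23)| = 21 + 1 = 22.
Hasse bound: |22 − (23+1)| = |-2| = 2 ≤ 2√23 ≈ 9.5917 ✓.


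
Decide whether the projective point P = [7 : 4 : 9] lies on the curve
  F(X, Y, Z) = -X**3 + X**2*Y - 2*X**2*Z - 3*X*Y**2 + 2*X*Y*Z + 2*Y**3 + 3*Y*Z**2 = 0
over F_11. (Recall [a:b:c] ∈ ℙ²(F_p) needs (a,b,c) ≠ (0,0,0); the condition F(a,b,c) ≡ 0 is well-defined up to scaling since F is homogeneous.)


F(7,4,9) ≡ 8 (mod 11); P is NOT on the curve.

Evaluate F(7, 4, 9) term-by-term (mod 11).
  -X**3 ↦ -1·343·1·1 = -343
  X**2*Y ↦ 1·49·4·1 = 196
  -2*X**2*Z ↦ -2·49·1·9 = -882
  -3*X*Y**2 ↦ -3·7·16·1 = -336
  2*X*Y*Z ↦ 2·7·4·9 = 504
  2*Y**3 ↦ 2·1·64·1 = 128
  3*Y*Z**2 ↦ 3·1·4·81 = 972
Sum: F(7, 4, 9) = (-343) + (196) + (-882) + (-336) + (504) + (128) + (972) = 239.
Reducing mod 11: 239 ≡ 8 (mod 11).
Since F(a, b, c) ≡ 8 ≠ 0 (mod 11), P does NOT lie on the curve.


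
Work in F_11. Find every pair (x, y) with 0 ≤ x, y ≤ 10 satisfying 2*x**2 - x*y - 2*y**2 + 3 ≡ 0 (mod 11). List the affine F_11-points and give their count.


Affine F_11-points: {(2, 0), (2, 10), (3, 5), (3, 10), (5, 5), (5, 9), (6, 2), (6, 6), (8, 1), (8, 6), (9, 0), (9, 1)}; count = 12.

For each of the 121 pairs (x, y) ∈ F_11², evaluate f(x, y) mod 11. Record the zeros.
  x = 0: [0↦3, 1↦1, 2↦6, 3↦7, 4↦4, 5↦8, 6↦8, 7↦4, 8↦7, 9↦6, 10↦1]  zeros at y ∈ ∅
  x = 1: [0↦5, 1↦2, 2↦6, 3↦6, 4↦2, 5↦5, 6↦4, 7↦10, 8↦1, 9↦10, 10↦4]  zeros at y ∈ ∅
  x = 2: [0↦0, 1↦7, 2↦10, 3↦9, 4↦4, 5↦6, 6↦4, 7↦9, 8↦10, 9↦7, 10↦0]  zeros at y ∈ {0, 10}
  x = 3: [0↦10, 1↦5, 2↦7, 3↦5, 4↦10, 5↦0, 6↦8, 7↦1, 8↦1, 9↦8, 10↦0]  zeros at y ∈ {5, 10}
  x = 4: [0↦2, 1↦7, 2↦8, 3↦5, 4↦9, 5↦9, 6↦5, 7↦8, 8↦7, 9↦2, 10↦4]  zeros at y ∈ ∅
  x = 5: [0↦9, 1↦2, 2↦2, 3↦9, 4↦1, 5↦0, 6↦6, 7↦8, 8↦6, 9↦0, 10↦1]  zeros at y ∈ {5, 9}
  x = 6: [0↦9, 1↦1, 2↦0, 3↦6, 4↦8, 5↦6, 6↦0, 7↦1, 8↦9, 9↦2, 10↦2]  zeros at y ∈ {2, 6}
  x = 7: [0↦2, 1↦4, 2↦2, 3↦7, 4↦8, 5↦5, 6↦9, 7↦9, 8↦5, 9↦8, 10↦7]  zeros at y ∈ ∅
  x = 8: [0↦10, 1↦0, 2↦8, 3↦1, 4↦1, 5↦8, 6↦0, 7↦10, 8↦5, 9↦7, 10↦5]  zeros at y ∈ {1, 6}
  x = 9: [0↦0, 1↦0, 2↦7, 3↦10, 4↦9, 5↦4, 6↦6, 7↦4, 8↦9, 9↦10, 10↦7]  zeros at y ∈ {0, 1}
  x = 10: [0↦5, 1↦4, 2↦10, 3↦1, 4↦10, 5↦4, 6↦5, 7↦2, 8↦6, 9↦6, 10↦2]  zeros at y ∈ ∅
Collecting zeros: affine points = {(2, 0), (2, 10), (3, 5), (3, 10), (5, 5), (5, 9), (6, 2), (6, 6), (8, 1), (8, 6), (9, 0), (9, 1)}.
Total count |C(F_11)_aff| = 12.


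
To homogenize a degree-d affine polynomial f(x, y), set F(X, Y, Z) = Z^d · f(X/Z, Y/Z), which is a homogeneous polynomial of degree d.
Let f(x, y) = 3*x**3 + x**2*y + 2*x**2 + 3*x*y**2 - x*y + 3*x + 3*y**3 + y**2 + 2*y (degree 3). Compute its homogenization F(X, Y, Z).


F(X, Y, Z) = 3*X**3 + X**2*Y + 2*X**2*Z + 3*X*Y**2 - X*Y*Z + 3*X*Z**2 + 3*Y**3 + Y**2*Z + 2*Y*Z**2

deg(f) = 3.
Substitute x = X/Z, y = Y/Z into f, then multiply by Z^3.
  monomial 3·x^3·y^0 ↦ 3·X^3·Y^0·Z^0.
  monomial 1·x^2·y^1 ↦ 1·X^2·Y^1·Z^0.
  monomial 2·x^2·y^0 ↦ 2·X^2·Y^0·Z^1.
  monomial 3·x^1·y^2 ↦ 3·X^1·Y^2·Z^0.
  monomial -1·x^1·y^1 ↦ -1·X^1·Y^1·Z^1.
  monomial 3·x^1·y^0 ↦ 3·X^1·Y^0·Z^2.
  monomial 3·x^0·y^3 ↦ 3·X^0·Y^3·Z^0.
  monomial 1·x^0·y^2 ↦ 1·X^0·Y^2·Z^1.
  monomial 2·x^0·y^1 ↦ 2·X^0·Y^1·Z^2.
Collecting: F(X, Y, Z) = 3*X**3 + X**2*Y + 2*X**2*Z + 3*X*Y**2 - X*Y*Z + 3*X*Z**2 + 3*Y**3 + Y**2*Z + 2*Y*Z**2.


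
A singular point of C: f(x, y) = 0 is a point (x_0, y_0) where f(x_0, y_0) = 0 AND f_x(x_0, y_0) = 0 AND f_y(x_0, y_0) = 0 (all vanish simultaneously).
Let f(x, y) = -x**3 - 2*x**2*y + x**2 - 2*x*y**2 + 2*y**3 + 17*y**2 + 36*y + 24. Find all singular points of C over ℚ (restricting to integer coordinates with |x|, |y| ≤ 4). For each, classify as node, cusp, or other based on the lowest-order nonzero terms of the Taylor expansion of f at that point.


Singular points: {(2, -2)}; classification: node.

Compute partial derivatives:
  f_x = -3*x**2 - 4*x*y + 2*x - 2*y**2.
  f_y = -2*x**2 - 4*x*y + 6*y**2 + 34*y + 36.
Scan x_0 ∈ {−4, ..., 4}. For each x_0, f_y(x_0, y) is a polynomial in y; find its integer roots y ∈ {−4, ..., 4}, then test f_x and f at those candidates.
  x = -4: f_y(-4, y) = 6*y**2 + 50*y + 4; no integer root y with |y| ≤ 4.
  x = -3: f_y(-3, y) = 6*y**2 + 46*y + 18; no integer root y with |y| ≤ 4.
  x = -2: f_y(-2, y) = 6*y**2 + 42*y + 28; no integer root y with |y| ≤ 4.
  x = -1: f_y(-1, y) = 6*y**2 + 38*y + 34; no integer root y with |y| ≤ 4.
  x = 0: f_y(0, y) = 6*y**2 + 34*y + 36; no integer root y with |y| ≤ 4.
  x = 1: f_y(1, y) = 6*y**2 + 30*y + 34; no integer root y with |y| ≤ 4.
  x = 2: f_y(2, y) = 6*y**2 + 26*y + 28; vanishes at y ∈ {-2}. (2, -2): f_x = 0, f = 0 — SINGULAR.
  x = 3: f_y(3, y) = 6*y**2 + 22*y + 18; no integer root y with |y| ≤ 4.
  x = 4: f_y(4, y) = 6*y**2 + 18*y + 4; no integer root y with |y| ≤ 4.
Only singular point on the grid: (2, -2).
Classify: substitute x = 2 + u, y = -2 + v and expand: f = -u**3 - 2*u**2*v - u**2 - 2*u*v**2 + 2*v**3 + v**2.
No constant or linear terms (consistent with a singular point). Quadratic part: -u**2 + v**2. Cubic part: -u**3 - 2*u**2*v - 2*u*v**2 + 2*v**3.
The quadratic part v**2 - u**2 = (v − u)(v + u) splits into two distinct linear factors, so there are two distinct tangent lines y − -2 = ±(x − 2) — this is a node (ordinary double point).
Classification: node.


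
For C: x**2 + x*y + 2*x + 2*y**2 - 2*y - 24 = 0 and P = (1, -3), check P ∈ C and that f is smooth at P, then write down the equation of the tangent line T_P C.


Tangent line at P: x - 13*y - 40 = 0.

Step 1: f(1, -3) = 0, so P lies on C.
Step 2: partial derivatives
  f_x(x, y) = 2*x + y + 2, f_y(x, y) = x + 4*y - 2.
  f_x(P) = 1, f_y(P) = -13 (gradient nonzero, so P is smooth).
Step 3: tangent line at P: 1·(x − 1) + -13·(y − -3) = 0.
Expanding: x - 13*y - 40 = 0.
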